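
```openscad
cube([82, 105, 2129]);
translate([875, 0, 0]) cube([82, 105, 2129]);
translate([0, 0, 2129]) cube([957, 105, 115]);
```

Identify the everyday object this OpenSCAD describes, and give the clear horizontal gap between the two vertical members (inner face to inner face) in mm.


A door frame. The clear opening width is 793 mm.

Two 2129 mm tall posts with a header on top — a door frame. The left jamb is 82 mm wide at x = 0; the right jamb starts at x = 875. The clear opening is 875 − 82 = 793 mm.


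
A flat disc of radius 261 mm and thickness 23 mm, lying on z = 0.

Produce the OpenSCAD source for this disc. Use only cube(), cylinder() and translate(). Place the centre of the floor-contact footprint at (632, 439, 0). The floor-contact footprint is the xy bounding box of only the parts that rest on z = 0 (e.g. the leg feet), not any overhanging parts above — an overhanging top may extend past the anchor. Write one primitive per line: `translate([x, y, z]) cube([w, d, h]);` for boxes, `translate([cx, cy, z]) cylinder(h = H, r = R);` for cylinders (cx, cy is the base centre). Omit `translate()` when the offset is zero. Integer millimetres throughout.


translate([632, 439, 0]) cylinder(h = 23, r = 261);


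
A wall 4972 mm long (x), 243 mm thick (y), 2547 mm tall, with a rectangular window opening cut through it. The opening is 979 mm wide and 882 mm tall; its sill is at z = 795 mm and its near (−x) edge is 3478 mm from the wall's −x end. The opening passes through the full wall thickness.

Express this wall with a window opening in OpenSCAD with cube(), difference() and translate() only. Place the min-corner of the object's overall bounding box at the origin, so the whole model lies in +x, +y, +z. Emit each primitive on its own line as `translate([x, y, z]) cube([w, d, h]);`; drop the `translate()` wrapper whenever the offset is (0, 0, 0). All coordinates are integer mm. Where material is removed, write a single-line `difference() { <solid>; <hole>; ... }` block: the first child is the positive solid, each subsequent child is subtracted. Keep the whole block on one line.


difference() { cube([4972, 243, 2547]); translate([3478, 0, 795]) cube([979, 243, 882]); }


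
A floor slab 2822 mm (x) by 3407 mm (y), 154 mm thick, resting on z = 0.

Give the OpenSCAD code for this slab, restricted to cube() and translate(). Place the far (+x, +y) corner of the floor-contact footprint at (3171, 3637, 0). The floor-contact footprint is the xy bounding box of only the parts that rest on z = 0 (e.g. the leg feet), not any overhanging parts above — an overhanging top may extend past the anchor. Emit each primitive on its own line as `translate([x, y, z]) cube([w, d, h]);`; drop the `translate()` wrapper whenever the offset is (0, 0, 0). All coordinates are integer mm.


translate([349, 230, 0]) cube([2822, 3407, 154]);


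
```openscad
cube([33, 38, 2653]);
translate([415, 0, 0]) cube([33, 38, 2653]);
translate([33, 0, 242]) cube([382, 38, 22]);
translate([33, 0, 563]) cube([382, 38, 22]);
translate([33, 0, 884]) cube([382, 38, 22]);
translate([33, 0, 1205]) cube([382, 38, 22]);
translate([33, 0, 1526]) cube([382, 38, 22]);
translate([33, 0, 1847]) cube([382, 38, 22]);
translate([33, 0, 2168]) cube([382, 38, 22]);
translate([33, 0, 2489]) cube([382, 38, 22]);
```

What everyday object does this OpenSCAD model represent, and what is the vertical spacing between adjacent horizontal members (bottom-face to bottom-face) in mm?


A ladder. The rung spacing is 321 mm.

Two tall 33×38 posts with 8 short bars between them — a ladder. Adjacent rungs sit at z = 242 and z = 563, so the spacing is 563 − 242 = 321 mm.


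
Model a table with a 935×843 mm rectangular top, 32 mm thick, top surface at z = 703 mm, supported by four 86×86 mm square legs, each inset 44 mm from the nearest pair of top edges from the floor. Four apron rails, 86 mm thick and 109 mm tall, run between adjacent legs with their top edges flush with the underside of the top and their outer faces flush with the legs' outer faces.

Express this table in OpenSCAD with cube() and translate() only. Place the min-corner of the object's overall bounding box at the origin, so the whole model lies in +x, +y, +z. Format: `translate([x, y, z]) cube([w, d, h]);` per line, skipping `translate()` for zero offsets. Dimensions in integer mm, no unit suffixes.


// leg_h = 703 - 32 = 671
// apron z = 671 - 109 = 562
translate([0, 0, 671]) cube([935, 843, 32]);
translate([44, 44, 0]) cube([86, 86, 671]);
translate([805, 44, 0]) cube([86, 86, 671]);
translate([44, 713, 0]) cube([86, 86, 671]);
translate([805, 713, 0]) cube([86, 86, 671]);
translate([130, 44, 562]) cube([675, 86, 109]);
translate([130, 713, 562]) cube([675, 86, 109]);
translate([44, 130, 562]) cube([86, 583, 109]);
translate([805, 130, 562]) cube([86, 583, 109]);


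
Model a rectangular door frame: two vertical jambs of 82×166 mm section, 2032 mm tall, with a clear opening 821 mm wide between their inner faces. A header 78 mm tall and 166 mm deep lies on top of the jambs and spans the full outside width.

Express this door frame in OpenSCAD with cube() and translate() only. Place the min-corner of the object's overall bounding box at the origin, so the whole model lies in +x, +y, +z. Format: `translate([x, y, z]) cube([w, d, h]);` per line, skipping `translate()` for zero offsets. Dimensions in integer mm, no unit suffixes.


cube([82, 166, 2032]);
translate([903, 0, 0]) cube([82, 166, 2032]);
translate([0, 0, 2032]) cube([985, 166, 78]);


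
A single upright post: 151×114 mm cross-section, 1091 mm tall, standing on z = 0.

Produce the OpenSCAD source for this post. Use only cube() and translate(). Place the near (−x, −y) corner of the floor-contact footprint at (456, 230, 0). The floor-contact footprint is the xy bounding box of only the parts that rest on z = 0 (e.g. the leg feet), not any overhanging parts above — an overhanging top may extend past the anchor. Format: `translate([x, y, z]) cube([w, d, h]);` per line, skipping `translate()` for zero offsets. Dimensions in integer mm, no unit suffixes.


translate([456, 230, 0]) cube([151, 114, 1091]);


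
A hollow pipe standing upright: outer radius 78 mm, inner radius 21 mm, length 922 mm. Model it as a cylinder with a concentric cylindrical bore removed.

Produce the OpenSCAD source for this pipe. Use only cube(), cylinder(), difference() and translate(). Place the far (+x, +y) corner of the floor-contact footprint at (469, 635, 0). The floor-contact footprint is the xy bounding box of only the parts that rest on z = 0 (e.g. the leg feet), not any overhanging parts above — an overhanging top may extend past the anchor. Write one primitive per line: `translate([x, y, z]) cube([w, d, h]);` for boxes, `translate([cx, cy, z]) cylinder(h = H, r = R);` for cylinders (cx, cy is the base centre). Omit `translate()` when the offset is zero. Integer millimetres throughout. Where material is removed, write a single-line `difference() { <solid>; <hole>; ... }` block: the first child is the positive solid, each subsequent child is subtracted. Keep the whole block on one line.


difference() { translate([391, 557, 0]) cylinder(h = 922, r = 78); translate([391, 557, 0]) cylinder(h = 922, r = 21); }


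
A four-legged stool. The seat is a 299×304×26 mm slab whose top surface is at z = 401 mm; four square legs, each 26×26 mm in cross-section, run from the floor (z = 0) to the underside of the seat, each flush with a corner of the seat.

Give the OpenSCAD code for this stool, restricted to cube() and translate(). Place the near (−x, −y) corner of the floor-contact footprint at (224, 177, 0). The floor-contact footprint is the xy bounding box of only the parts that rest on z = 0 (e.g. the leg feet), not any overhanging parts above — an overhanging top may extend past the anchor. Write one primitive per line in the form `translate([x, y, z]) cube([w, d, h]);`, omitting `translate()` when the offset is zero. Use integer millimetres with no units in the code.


translate([224, 177, 375]) cube([299, 304, 26]);
translate([224, 177, 0]) cube([26, 26, 375]);
translate([497, 177, 0]) cube([26, 26, 375]);
translate([224, 455, 0]) cube([26, 26, 375]);
translate([497, 455, 0]) cube([26, 26, 375]);


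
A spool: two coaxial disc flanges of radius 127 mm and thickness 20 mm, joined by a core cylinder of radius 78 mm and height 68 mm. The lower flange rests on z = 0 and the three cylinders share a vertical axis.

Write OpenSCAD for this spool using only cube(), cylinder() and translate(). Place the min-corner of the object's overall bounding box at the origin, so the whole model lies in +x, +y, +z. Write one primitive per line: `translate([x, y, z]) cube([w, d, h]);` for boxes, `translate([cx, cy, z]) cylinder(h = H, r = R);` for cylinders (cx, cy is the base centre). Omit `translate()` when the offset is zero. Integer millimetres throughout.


translate([127, 127, 0]) cylinder(h = 20, r = 127);
translate([127, 127, 20]) cylinder(h = 68, r = 78);
translate([127, 127, 88]) cylinder(h = 20, r = 127);


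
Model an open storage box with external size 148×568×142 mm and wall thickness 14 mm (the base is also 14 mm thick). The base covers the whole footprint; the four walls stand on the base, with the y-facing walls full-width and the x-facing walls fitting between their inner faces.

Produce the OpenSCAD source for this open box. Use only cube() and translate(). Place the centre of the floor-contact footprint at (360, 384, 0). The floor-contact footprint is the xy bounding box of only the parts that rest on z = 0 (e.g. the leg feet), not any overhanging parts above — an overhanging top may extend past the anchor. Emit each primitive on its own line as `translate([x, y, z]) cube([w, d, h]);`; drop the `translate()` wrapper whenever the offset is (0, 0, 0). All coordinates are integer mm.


translate([286, 100, 0]) cube([148, 568, 14]);
translate([286, 100, 14]) cube([148, 14, 128]);
translate([286, 654, 14]) cube([148, 14, 128]);
translate([286, 114, 14]) cube([14, 540, 128]);
translate([420, 114, 14]) cube([14, 540, 128]);


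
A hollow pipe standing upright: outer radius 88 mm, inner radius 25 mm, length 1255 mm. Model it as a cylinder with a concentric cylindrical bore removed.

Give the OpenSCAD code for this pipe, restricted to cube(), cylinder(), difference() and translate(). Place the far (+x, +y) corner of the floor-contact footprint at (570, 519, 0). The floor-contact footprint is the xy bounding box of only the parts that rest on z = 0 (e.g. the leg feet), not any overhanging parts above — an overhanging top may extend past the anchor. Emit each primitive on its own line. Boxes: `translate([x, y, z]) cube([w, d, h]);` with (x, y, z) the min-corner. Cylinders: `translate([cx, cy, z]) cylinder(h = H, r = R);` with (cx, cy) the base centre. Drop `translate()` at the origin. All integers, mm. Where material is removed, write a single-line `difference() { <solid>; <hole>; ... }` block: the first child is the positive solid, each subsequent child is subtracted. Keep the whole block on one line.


difference() { translate([482, 431, 0]) cylinder(h = 1255, r = 88); translate([482, 431, 0]) cylinder(h = 1255, r = 25); }


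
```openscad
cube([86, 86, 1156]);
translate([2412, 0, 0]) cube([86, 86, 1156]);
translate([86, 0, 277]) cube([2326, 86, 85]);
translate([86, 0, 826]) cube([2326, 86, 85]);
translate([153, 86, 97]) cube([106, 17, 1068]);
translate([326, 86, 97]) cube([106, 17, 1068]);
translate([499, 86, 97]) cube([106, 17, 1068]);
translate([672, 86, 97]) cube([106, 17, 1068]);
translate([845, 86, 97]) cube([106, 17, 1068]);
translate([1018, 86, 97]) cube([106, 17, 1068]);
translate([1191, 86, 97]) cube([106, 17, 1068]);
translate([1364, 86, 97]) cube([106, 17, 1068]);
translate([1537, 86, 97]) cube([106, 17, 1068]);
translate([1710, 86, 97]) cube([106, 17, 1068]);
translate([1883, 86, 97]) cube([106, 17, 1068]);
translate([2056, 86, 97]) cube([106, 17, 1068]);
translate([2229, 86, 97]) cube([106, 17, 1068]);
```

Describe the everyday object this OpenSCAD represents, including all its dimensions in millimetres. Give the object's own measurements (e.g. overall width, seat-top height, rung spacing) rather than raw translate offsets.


A fence section. Two 86×86 mm posts, 1156 mm tall, stand on the floor with a clear span of 2326 mm between their inner faces. Two horizontal rails of 86×85 mm section span the gap between the posts with their undersides at z = 277 mm and z = 826 mm, flush with the posts' −y face. 13 pickets, each 106 mm wide, 17 mm thick and 1068 mm tall, are fixed to the +y face of the rails with their bottoms at z = 97 mm, spaced across the span with a 67 mm gap after the −x post and between neighbouring pickets, with 77 mm left before the +x post.


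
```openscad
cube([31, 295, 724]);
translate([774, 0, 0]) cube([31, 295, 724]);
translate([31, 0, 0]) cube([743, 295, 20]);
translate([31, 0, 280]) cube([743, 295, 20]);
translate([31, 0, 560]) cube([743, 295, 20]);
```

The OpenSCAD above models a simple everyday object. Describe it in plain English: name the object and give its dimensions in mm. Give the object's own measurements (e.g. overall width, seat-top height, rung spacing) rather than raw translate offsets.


An open bookshelf. Two side panels, each 31 mm thick, 295 mm deep and 724 mm tall, stand 805 mm apart (outside-to-outside). Between them sit 3 shelves, each 20 mm thick and 295 mm deep, spanning the full gap between the sides. The bottom shelf rests on the floor (its underside at z = 0) and the clear gap between one shelf's top and the next shelf's underside is 260 mm.


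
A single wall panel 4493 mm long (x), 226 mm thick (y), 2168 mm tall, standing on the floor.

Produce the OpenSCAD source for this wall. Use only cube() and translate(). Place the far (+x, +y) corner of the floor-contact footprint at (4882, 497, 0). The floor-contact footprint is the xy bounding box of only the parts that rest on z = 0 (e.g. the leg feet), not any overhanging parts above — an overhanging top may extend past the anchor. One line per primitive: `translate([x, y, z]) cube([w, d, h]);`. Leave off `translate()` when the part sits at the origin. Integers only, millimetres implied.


translate([389, 271, 0]) cube([4493, 226, 2168]);


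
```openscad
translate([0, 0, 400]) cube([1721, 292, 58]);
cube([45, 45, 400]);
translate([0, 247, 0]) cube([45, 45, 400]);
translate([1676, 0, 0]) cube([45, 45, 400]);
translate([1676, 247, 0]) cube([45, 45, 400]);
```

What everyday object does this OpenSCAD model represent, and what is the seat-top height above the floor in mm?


A bench. The seat-top height is 458 mm.

A long slab on four corner posts — a bench. The slab sits at z = 400 with thickness 58, so the top is 400 + 58 = 458 mm.


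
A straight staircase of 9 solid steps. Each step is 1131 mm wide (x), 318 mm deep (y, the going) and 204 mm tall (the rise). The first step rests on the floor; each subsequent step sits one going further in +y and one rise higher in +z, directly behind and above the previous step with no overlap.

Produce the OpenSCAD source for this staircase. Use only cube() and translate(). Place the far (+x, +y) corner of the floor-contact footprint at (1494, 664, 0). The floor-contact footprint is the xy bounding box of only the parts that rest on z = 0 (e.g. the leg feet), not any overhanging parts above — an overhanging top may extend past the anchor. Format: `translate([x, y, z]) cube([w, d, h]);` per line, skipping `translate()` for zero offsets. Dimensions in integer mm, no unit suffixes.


translate([363, 346, 0]) cube([1131, 318, 204]);
translate([363, 664, 204]) cube([1131, 318, 204]);
translate([363, 982, 408]) cube([1131, 318, 204]);
translate([363, 1300, 612]) cube([1131, 318, 204]);
translate([363, 1618, 816]) cube([1131, 318, 204]);
translate([363, 1936, 1020]) cube([1131, 318, 204]);
translate([363, 2254, 1224]) cube([1131, 318, 204]);
translate([363, 2572, 1428]) cube([1131, 318, 204]);
translate([363, 2890, 1632]) cube([1131, 318, 204]);


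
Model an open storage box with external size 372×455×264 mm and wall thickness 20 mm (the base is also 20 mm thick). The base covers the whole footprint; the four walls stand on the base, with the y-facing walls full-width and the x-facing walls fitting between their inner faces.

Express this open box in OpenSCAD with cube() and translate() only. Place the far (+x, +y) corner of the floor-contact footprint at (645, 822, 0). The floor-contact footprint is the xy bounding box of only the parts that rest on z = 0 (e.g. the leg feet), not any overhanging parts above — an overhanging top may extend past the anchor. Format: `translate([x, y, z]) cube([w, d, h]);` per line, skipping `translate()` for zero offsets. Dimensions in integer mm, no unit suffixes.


translate([273, 367, 0]) cube([372, 455, 20]);
translate([273, 367, 20]) cube([372, 20, 244]);
translate([273, 802, 20]) cube([372, 20, 244]);
translate([273, 387, 20]) cube([20, 415, 244]);
translate([625, 387, 20]) cube([20, 415, 244]);


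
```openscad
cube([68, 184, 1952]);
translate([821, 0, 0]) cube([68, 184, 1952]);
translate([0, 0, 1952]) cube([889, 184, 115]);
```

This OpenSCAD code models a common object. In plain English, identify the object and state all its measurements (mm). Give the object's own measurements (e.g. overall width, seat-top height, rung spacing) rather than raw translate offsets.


A door frame. The clear opening is 753 mm wide and 1952 mm high. Two 68 mm wide jambs, 184 mm deep, stand either side of the opening from the floor to the top of the opening. A 115 mm thick head sits across the top of both jambs, spanning the full outside width of the frame.


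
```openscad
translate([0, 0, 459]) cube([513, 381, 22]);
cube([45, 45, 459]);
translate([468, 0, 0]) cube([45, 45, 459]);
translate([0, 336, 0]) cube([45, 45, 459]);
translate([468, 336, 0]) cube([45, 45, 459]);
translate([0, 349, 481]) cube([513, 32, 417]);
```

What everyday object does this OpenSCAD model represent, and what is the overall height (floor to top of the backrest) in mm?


A chair. The overall height is 898 mm.

A slab on four corner posts with a tall panel at the back — a chair. The seat slab sits at z = 459 with thickness 22, and the 417 mm backrest starts at the seat top, so the overall height is 459 + 22 + 417 = 898 mm.


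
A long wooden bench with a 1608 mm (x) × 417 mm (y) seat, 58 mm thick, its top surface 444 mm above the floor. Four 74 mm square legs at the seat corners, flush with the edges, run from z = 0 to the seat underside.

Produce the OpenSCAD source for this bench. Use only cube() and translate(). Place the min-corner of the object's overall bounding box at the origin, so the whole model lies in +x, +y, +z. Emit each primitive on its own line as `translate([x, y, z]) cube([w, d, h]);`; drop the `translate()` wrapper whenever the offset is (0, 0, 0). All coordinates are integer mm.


translate([0, 0, 386]) cube([1608, 417, 58]);
cube([74, 74, 386]);
translate([0, 343, 0]) cube([74, 74, 386]);
translate([1534, 0, 0]) cube([74, 74, 386]);
translate([1534, 343, 0]) cube([74, 74, 386]);


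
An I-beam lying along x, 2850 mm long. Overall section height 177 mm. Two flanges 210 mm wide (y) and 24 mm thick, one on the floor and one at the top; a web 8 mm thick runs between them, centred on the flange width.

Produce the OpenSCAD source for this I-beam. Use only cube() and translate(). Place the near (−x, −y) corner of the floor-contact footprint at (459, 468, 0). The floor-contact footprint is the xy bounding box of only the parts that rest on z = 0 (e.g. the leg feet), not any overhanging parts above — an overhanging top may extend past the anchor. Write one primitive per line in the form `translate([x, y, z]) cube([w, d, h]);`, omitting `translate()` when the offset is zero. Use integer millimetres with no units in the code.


translate([459, 468, 0]) cube([2850, 210, 24]);
translate([459, 569, 24]) cube([2850, 8, 129]);
translate([459, 468, 153]) cube([2850, 210, 24]);


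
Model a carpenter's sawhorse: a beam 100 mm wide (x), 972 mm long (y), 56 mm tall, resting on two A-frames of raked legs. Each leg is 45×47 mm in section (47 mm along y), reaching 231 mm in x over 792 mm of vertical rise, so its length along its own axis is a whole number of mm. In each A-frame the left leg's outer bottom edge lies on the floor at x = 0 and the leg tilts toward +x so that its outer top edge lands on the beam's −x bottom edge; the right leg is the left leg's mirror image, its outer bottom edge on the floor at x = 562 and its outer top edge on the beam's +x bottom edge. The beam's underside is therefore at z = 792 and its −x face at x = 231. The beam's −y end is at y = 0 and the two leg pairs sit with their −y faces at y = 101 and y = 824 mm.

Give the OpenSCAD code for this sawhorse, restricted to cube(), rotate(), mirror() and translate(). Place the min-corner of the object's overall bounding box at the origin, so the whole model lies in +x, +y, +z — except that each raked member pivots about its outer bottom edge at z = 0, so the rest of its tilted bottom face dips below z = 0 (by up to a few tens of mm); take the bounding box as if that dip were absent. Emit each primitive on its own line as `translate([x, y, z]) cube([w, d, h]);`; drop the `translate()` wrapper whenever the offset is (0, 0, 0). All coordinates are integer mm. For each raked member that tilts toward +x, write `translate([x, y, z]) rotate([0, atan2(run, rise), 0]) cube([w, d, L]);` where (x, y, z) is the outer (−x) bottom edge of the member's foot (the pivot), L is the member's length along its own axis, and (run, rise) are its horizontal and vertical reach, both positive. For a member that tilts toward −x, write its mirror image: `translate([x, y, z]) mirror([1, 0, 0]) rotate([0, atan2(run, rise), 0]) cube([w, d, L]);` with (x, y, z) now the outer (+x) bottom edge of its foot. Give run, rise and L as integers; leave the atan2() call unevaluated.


// leg length = √(231² + 792²) = 825
// right-leg outer foot x = 2·231 + 100 = 562
// beam min-corner = (231, 0, 792)
translate([231, 0, 792]) cube([100, 972, 56]);
translate([0, 101, 0]) rotate([0, atan2(231, 792), 0]) cube([45, 47, 825]);
translate([562, 101, 0]) mirror([1, 0, 0]) rotate([0, atan2(231, 792), 0]) cube([45, 47, 825]);
translate([0, 824, 0]) rotate([0, atan2(231, 792), 0]) cube([45, 47, 825]);
translate([562, 824, 0]) mirror([1, 0, 0]) rotate([0, atan2(231, 792), 0]) cube([45, 47, 825]);


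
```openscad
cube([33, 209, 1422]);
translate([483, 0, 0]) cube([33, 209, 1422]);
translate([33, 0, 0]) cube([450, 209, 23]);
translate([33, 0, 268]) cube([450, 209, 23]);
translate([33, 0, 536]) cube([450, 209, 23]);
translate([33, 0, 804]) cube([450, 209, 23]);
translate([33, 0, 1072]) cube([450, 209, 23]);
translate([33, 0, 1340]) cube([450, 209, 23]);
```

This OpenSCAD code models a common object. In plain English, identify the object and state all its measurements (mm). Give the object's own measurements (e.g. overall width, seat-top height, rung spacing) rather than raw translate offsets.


An open bookshelf. Two side panels, each 33 mm thick, 209 mm deep and 1422 mm tall, stand 516 mm apart (outside-to-outside). Between them sit 6 shelves, each 23 mm thick and 209 mm deep, spanning the full gap between the sides. The bottom shelf rests on the floor (its underside at z = 0) and the clear gap between one shelf's top and the next shelf's underside is 245 mm.


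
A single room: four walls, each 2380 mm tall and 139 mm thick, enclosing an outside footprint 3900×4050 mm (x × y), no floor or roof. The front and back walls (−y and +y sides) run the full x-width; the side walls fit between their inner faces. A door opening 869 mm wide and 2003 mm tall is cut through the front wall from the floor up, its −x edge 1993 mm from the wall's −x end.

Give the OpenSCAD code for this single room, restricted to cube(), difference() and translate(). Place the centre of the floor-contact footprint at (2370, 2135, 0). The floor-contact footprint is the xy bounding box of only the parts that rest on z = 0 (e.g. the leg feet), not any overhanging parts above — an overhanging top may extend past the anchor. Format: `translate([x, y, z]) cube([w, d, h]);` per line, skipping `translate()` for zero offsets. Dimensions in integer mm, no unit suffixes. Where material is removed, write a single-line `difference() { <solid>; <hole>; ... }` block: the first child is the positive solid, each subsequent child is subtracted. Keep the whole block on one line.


difference() { translate([420, 110, 0]) cube([3900, 139, 2380]); translate([2413, 110, 0]) cube([869, 139, 2003]); }
translate([420, 4021, 0]) cube([3900, 139, 2380]);
translate([420, 249, 0]) cube([139, 3772, 2380]);
translate([4181, 249, 0]) cube([139, 3772, 2380]);


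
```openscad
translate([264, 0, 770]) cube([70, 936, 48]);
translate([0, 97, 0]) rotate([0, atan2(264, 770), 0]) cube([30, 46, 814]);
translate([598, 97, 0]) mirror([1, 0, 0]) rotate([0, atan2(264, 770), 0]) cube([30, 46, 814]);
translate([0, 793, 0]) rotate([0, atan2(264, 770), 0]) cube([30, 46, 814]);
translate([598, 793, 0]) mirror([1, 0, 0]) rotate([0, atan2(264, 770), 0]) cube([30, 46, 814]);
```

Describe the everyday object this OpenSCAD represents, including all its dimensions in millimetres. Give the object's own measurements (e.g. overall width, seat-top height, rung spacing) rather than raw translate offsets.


A sawhorse. A 70×936×48 mm beam (x, y, z) sits on two A-frame leg pairs. Each pair is two raked legs of 30×46 mm section (46 mm along y) splaying symmetrically in x. Each leg rises 770 mm vertically over 264 mm of horizontal reach and is 814 mm long along its own axis. Every leg's outer bottom edge rests on the floor and its outer top edge meets a bottom edge of the beam — the left legs (tilting toward +x) meet the beam's −x bottom edge, the right legs (their mirror images, tilting toward −x) meet its +x bottom edge — so the leg tops tuck under the beam, the beam's underside is 770 mm above the floor, and the feet are 598 mm apart outside-to-outside with the beam centred between them. The two leg pairs are set in 97 mm from either end of the beam.


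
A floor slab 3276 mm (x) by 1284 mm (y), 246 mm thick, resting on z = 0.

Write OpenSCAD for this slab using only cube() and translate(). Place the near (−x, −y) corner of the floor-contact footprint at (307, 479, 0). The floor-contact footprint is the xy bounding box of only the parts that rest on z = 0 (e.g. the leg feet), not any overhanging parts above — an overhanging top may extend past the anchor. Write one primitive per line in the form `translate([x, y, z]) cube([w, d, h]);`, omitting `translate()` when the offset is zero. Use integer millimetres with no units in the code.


translate([307, 479, 0]) cube([3276, 1284, 246]);


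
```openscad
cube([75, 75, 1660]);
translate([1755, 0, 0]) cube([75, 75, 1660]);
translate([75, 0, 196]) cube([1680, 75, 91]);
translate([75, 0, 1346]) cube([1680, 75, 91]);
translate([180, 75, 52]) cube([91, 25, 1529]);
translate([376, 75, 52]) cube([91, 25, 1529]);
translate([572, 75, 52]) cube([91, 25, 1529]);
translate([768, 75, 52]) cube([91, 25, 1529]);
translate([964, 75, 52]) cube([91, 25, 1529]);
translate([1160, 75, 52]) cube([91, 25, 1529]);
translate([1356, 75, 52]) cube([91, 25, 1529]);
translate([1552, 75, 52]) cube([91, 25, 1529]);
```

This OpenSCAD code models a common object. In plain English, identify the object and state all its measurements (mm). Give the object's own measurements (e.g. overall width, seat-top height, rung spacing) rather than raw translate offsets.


A fence section. Two 75×75 mm posts, 1660 mm tall, stand on the floor with a clear span of 1680 mm between their inner faces. Two horizontal rails of 75×91 mm section span the gap between the posts with their undersides at z = 196 mm and z = 1346 mm, flush with the posts' −y face. 8 pickets, each 91 mm wide, 25 mm thick and 1529 mm tall, are fixed to the +y face of the rails with their bottoms at z = 52 mm, spaced across the span with a 105 mm gap after the −x post and between neighbouring pickets, with 112 mm left before the +x post.


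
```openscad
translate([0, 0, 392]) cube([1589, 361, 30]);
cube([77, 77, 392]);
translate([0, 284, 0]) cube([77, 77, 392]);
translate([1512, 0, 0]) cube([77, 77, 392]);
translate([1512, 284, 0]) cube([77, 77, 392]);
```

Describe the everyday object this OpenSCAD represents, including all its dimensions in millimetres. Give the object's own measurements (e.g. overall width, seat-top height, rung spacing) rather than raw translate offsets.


A bench: a 1589×361 mm seat slab, 30 mm thick, top at z = 422 mm, on four 77×77 mm square legs flush with the seat corners and standing on z = 0.


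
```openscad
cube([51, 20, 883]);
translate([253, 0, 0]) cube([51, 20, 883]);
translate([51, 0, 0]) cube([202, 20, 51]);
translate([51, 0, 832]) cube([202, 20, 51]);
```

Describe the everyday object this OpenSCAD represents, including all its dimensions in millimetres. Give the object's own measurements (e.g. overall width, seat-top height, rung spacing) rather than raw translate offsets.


A rectangular picture frame lying in the x–z plane (depth along y). The opening is 202 mm wide (x) by 781 mm tall (z), surrounded by a border 51 mm wide on all four sides. The frame is 20 mm deep and is made of two full-height vertical stiles with two horizontal rails fitted between them.


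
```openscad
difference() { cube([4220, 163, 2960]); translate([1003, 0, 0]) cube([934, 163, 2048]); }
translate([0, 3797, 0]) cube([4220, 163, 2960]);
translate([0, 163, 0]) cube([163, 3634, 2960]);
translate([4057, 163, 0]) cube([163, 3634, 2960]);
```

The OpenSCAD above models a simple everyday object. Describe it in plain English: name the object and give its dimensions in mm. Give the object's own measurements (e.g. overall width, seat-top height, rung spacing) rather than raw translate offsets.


A single room: four walls, each 2960 mm tall and 163 mm thick, enclosing an outside footprint 4220×3960 mm (x × y), no floor or roof. The front and back walls (−y and +y sides) run the full x-width; the side walls fit between their inner faces. A door opening 934 mm wide and 2048 mm tall is cut through the front wall from the floor up, its −x edge 1003 mm from the wall's −x end.


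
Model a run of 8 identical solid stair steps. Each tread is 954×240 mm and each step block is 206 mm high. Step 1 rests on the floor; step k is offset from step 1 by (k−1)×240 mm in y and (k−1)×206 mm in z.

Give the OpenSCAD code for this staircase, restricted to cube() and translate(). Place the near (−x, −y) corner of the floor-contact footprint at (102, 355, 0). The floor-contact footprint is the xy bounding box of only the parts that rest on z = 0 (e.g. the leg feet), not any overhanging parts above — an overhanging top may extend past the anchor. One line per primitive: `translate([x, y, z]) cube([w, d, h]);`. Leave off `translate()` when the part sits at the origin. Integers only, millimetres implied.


translate([102, 355, 0]) cube([954, 240, 206]);
translate([102, 595, 206]) cube([954, 240, 206]);
translate([102, 835, 412]) cube([954, 240, 206]);
translate([102, 1075, 618]) cube([954, 240, 206]);
translate([102, 1315, 824]) cube([954, 240, 206]);
translate([102, 1555, 1030]) cube([954, 240, 206]);
translate([102, 1795, 1236]) cube([954, 240, 206]);
translate([102, 2035, 1442]) cube([954, 240, 206]);


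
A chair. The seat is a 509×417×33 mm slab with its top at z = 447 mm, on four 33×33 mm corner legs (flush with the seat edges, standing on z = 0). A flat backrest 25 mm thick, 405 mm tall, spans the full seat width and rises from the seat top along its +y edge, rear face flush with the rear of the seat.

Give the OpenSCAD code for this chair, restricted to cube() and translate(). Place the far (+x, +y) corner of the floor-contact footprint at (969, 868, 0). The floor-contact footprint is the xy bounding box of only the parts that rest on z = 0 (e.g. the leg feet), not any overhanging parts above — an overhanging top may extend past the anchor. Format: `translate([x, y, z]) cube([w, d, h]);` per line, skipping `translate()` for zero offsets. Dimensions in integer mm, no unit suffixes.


translate([460, 451, 414]) cube([509, 417, 33]);
translate([460, 451, 0]) cube([33, 33, 414]);
translate([936, 451, 0]) cube([33, 33, 414]);
translate([460, 835, 0]) cube([33, 33, 414]);
translate([936, 835, 0]) cube([33, 33, 414]);
translate([460, 843, 447]) cube([509, 25, 405]);


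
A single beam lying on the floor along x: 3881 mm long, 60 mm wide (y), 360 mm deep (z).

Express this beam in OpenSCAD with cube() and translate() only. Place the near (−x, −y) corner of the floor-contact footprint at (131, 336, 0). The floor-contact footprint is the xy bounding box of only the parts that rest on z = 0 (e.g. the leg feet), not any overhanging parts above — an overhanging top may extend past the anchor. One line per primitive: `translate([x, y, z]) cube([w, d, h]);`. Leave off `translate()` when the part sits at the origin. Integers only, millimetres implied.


translate([131, 336, 0]) cube([3881, 60, 360]);


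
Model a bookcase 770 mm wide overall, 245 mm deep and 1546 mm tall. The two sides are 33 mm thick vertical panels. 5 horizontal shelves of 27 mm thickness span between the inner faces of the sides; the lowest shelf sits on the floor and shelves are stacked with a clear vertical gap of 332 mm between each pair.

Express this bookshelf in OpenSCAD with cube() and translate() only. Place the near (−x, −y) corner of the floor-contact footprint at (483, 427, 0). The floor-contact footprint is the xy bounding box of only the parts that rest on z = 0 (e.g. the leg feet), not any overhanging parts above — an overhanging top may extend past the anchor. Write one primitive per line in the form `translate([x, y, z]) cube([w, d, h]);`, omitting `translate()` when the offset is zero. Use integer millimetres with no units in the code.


translate([483, 427, 0]) cube([33, 245, 1546]);
translate([1220, 427, 0]) cube([33, 245, 1546]);
translate([516, 427, 0]) cube([704, 245, 27]);
translate([516, 427, 359]) cube([704, 245, 27]);
translate([516, 427, 718]) cube([704, 245, 27]);
translate([516, 427, 1077]) cube([704, 245, 27]);
translate([516, 427, 1436]) cube([704, 245, 27]);


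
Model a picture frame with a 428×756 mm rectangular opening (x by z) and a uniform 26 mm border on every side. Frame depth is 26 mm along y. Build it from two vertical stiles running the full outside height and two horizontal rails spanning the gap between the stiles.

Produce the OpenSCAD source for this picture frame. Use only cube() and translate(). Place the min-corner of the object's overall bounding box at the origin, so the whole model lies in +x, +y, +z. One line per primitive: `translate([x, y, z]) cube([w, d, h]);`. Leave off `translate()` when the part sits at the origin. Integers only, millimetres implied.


cube([26, 26, 808]);
translate([454, 0, 0]) cube([26, 26, 808]);
translate([26, 0, 0]) cube([428, 26, 26]);
translate([26, 0, 782]) cube([428, 26, 26]);


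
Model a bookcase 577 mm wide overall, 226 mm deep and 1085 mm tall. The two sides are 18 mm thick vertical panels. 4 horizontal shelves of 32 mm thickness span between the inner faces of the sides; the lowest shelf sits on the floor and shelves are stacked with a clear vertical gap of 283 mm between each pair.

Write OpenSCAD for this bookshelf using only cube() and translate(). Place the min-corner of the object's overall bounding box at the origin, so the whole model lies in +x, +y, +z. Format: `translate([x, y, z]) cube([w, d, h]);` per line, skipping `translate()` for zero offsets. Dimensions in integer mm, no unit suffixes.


cube([18, 226, 1085]);
translate([559, 0, 0]) cube([18, 226, 1085]);
translate([18, 0, 0]) cube([541, 226, 32]);
translate([18, 0, 315]) cube([541, 226, 32]);
translate([18, 0, 630]) cube([541, 226, 32]);
translate([18, 0, 945]) cube([541, 226, 32]);


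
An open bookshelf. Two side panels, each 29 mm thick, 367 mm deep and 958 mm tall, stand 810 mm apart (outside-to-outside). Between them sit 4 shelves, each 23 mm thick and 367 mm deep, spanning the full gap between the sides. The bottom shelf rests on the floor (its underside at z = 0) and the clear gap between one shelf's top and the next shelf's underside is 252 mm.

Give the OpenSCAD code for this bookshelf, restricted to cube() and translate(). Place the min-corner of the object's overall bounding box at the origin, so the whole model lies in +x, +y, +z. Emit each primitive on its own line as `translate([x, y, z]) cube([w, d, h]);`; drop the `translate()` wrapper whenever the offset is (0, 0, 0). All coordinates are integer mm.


cube([29, 367, 958]);
translate([781, 0, 0]) cube([29, 367, 958]);
translate([29, 0, 0]) cube([752, 367, 23]);
translate([29, 0, 275]) cube([752, 367, 23]);
translate([29, 0, 550]) cube([752, 367, 23]);
translate([29, 0, 825]) cube([752, 367, 23]);


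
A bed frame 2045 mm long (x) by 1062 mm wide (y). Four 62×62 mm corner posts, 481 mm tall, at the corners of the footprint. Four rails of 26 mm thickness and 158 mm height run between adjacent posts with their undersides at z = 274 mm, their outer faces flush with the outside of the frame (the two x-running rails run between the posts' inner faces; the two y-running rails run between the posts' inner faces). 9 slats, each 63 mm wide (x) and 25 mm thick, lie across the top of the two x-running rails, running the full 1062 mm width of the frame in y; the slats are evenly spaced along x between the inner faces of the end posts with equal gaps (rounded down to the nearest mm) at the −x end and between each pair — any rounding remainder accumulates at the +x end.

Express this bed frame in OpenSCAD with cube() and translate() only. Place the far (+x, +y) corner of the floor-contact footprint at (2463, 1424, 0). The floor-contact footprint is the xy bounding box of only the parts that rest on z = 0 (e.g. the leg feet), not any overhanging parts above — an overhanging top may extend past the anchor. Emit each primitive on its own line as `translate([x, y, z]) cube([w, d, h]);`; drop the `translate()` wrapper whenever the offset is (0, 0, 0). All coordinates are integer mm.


translate([418, 362, 0]) cube([62, 62, 481]);
translate([418, 1362, 0]) cube([62, 62, 481]);
translate([2401, 362, 0]) cube([62, 62, 481]);
translate([2401, 1362, 0]) cube([62, 62, 481]);
translate([480, 362, 274]) cube([1921, 26, 158]);
translate([480, 1398, 274]) cube([1921, 26, 158]);
translate([418, 424, 274]) cube([26, 938, 158]);
translate([2437, 424, 274]) cube([26, 938, 158]);
translate([615, 362, 432]) cube([63, 1062, 25]);
translate([813, 362, 432]) cube([63, 1062, 25]);
translate([1011, 362, 432]) cube([63, 1062, 25]);
translate([1209, 362, 432]) cube([63, 1062, 25]);
translate([1407, 362, 432]) cube([63, 1062, 25]);
translate([1605, 362, 432]) cube([63, 1062, 25]);
translate([1803, 362, 432]) cube([63, 1062, 25]);
translate([2001, 362, 432]) cube([63, 1062, 25]);
translate([2199, 362, 432]) cube([63, 1062, 25]);


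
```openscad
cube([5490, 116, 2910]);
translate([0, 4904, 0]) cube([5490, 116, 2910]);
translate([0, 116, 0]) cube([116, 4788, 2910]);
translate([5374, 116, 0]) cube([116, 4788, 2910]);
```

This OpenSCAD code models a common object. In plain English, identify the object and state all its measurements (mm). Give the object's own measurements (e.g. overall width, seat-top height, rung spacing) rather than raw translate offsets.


The wall frame of a small rectangular building: four walls, each 2910 mm tall and 116 mm thick, enclosing a footprint 5490 mm (x) by 5020 mm (y) outside-to-outside, with no floor or roof. The front and back walls (the −y and +y sides) span the full width; the two side walls fit between them.


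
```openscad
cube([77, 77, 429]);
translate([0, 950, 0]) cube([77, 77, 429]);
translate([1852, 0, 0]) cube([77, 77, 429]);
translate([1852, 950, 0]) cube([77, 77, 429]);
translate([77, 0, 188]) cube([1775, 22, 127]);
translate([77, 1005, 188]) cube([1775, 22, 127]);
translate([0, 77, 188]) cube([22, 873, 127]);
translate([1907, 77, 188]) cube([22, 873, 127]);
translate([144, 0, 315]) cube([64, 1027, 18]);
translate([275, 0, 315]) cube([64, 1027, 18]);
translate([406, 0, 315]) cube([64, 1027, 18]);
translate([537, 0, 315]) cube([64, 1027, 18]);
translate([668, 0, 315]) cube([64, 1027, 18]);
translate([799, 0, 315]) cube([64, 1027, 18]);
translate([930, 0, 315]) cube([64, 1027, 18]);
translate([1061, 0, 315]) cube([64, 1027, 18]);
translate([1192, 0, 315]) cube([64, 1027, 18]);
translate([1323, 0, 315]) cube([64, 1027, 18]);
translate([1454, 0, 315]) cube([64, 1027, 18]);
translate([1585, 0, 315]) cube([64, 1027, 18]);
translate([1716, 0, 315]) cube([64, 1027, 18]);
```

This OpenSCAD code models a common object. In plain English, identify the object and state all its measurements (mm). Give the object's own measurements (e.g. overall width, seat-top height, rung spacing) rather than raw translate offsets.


A bed frame 1929 mm long (x) by 1027 mm wide (y). Four 77×77 mm corner posts, 429 mm tall, at the corners of the footprint. Four rails of 22 mm thickness and 127 mm height run between adjacent posts with their undersides at z = 188 mm, their outer faces flush with the outside of the frame (the two x-running rails run between the posts' inner faces; the two y-running rails run between the posts' inner faces). 13 slats, each 64 mm wide (x) and 18 mm thick, lie across the top of the two x-running rails, running the full 1027 mm width of the frame in y; along x they sit between the end posts with a 67 mm gap after the −x posts and between neighbouring slats, leaving 72 mm before the +x posts.
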